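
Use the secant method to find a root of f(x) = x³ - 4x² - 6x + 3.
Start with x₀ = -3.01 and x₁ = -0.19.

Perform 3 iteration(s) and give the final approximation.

f(x) = x³ - 4x² - 6x + 3
x₀ = -3.01, x₁ = -0.19

Secant formula: x_{n+1} = x_n - f(x_n)(x_n - x_{n-1})/(f(x_n) - f(x_{n-1}))

Iteration 1:
  f(-3.010000) = -42.451301
  f(-0.190000) = 3.988741
  x_2 = -0.190000 - 3.988741×(-0.190000 - (-3.010000))/(3.988741 - (-42.451301))
       = -0.432210
Iteration 2:
  f(-0.190000) = 3.988741
  f(-0.432210) = 4.765299
  x_3 = -0.432210 - 4.765299×(-0.432210 - (-0.190000))/(4.765299 - 3.988741)
       = 1.054097
Iteration 3:
  f(-0.432210) = 4.765299
  f(1.054097) = -6.597833
  x_4 = 1.054097 - (-6.597833)×(1.054097 - (-0.432210))/(-6.597833 - 4.765299)
       = 0.191095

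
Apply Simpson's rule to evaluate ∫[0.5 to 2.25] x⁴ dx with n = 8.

f(x) = x⁴
a = 0.5, b = 2.25, n = 8
h = (b - a)/n = 0.218750

Simpson's rule: (h/3)[f(x₀) + 4f(x₁) + 2f(x₂) + ... + f(xₙ)]

x_0 = 0.5000, f(x_0) = 0.062500, coefficient = 1
x_1 = 0.7188, f(x_1) = 0.266877, coefficient = 4
x_2 = 0.9375, f(x_2) = 0.772476, coefficient = 2
x_3 = 1.1562, f(x_3) = 1.787339, coefficient = 4
x_4 = 1.3750, f(x_4) = 3.574463, coefficient = 2
x_5 = 1.5938, f(x_5) = 6.451798, coefficient = 4
x_6 = 1.8125, f(x_6) = 10.792252, coefficient = 2
x_7 = 2.0312, f(x_7) = 17.023683, coefficient = 4
x_8 = 2.2500, f(x_8) = 25.628906, coefficient = 1

I ≈ (0.218750/3) × 158.088577 = 11.527292
Exact value: 11.526758
Error: 0.000534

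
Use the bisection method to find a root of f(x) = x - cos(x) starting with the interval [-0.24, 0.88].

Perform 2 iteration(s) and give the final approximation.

f(x) = x - cos(x)
Initial interval: [-0.24, 0.88]

Iteration 1:
  c_1 = (-0.240000 + 0.880000)/2 = 0.320000
  f(c_1) = f(0.320000) = -0.629235
  f(a) × f(c) ≥ 0, new interval: [0.320000, 0.880000]
Iteration 2:
  c_2 = (0.320000 + 0.880000)/2 = 0.600000
  f(c_2) = f(0.600000) = -0.225336
  f(a) × f(c) ≥ 0, new interval: [0.600000, 0.880000]

After 2 iteration(s), the approximation is c_2 = 0.600000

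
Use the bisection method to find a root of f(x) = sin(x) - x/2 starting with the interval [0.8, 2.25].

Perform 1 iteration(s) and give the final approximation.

f(x) = sin(x) - x/2
Initial interval: [0.8, 2.25]

Iteration 1:
  c_1 = (0.800000 + 2.250000)/2 = 1.525000
  f(c_1) = f(1.525000) = 0.236452
  f(a) × f(c) ≥ 0, new interval: [1.525000, 2.250000]

After 1 iteration(s), the approximation is c_1 = 1.525000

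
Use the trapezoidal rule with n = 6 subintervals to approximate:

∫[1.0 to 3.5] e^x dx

f(x) = e^x
a = 1.0, b = 3.5, n = 6
h = (b - a)/n = 0.416667

Trapezoidal rule: (h/2)[f(x₀) + 2f(x₁) + 2f(x₂) + ... + f(xₙ)]

x_0 = 1.0000, f(x_0) = 2.718282, coefficient = 1
x_1 = 1.4167, f(x_1) = 4.123353, coefficient = 2
x_2 = 1.8333, f(x_2) = 6.254701, coefficient = 2
x_3 = 2.2500, f(x_3) = 9.487736, coefficient = 2
x_4 = 2.6667, f(x_4) = 14.391916, coefficient = 2
x_5 = 3.0833, f(x_5) = 21.831051, coefficient = 2
x_6 = 3.5000, f(x_6) = 33.115452, coefficient = 1

I ≈ (0.416667/2) × 148.011248 = 30.835677
Exact value: 30.397170
Error: 0.438507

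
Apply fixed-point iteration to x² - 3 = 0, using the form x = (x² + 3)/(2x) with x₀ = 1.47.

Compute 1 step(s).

Equation: x² - 3 = 0
Fixed-point form: x = (x² + 3)/(2x)
x₀ = 1.47

x_1 = g(1.470000) = 1.755408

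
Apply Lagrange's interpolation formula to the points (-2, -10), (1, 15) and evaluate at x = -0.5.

Lagrange interpolation formula:
P(x) = Σ yᵢ × Lᵢ(x)
where Lᵢ(x) = Π_{j≠i} (x - xⱼ)/(xᵢ - xⱼ)

L_0(-0.5) = (-0.5 - 1)/(-2 - 1) = 0.500000
L_1(-0.5) = (-0.5 - (-2))/(1 - (-2)) = 0.500000

P(-0.5) = (-10)×L_0(-0.5) + 15×L_1(-0.5)
P(-0.5) = 2.500000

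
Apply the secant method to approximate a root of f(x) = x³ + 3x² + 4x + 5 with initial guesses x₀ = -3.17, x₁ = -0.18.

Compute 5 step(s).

f(x) = x³ + 3x² + 4x + 5
x₀ = -3.17, x₁ = -0.18

Secant formula: x_{n+1} = x_n - f(x_n)(x_n - x_{n-1})/(f(x_n) - f(x_{n-1}))

Iteration 1:
  f(-3.170000) = -9.388313
  f(-0.180000) = 4.371368
  x_2 = -0.180000 - 4.371368×(-0.180000 - (-3.170000))/(4.371368 - (-9.388313))
       = -1.129905
Iteration 2:
  f(-0.180000) = 4.371368
  f(-1.129905) = 2.867903
  x_3 = -1.129905 - 2.867903×(-1.129905 - (-0.180000))/(2.867903 - 4.371368)
       = -2.941876
Iteration 3:
  f(-1.129905) = 2.867903
  f(-2.941876) = -6.264462
  x_4 = -2.941876 - (-6.264462)×(-2.941876 - (-1.129905))/(-6.264462 - 2.867903)
       = -1.698931
Iteration 4:
  f(-2.941876) = -6.264462
  f(-1.698931) = 1.959637
  x_5 = -1.698931 - 1.959637×(-1.698931 - (-2.941876))/(1.959637 - (-6.264462))
       = -1.995100
Iteration 5:
  f(-1.698931) = 1.959637
  f(-1.995100) = 1.019528
  x_6 = -1.995100 - 1.019528×(-1.995100 - (-1.698931))/(1.019528 - 1.959637)
       = -2.316288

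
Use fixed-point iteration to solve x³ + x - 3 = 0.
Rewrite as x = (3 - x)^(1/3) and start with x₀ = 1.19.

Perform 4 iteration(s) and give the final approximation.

Equation: x³ + x - 3 = 0
Fixed-point form: x = (3 - x)^(1/3)
x₀ = 1.19

x_1 = g(1.190000) = 1.218689
x_2 = g(1.218689) = 1.212216
x_3 = g(1.212216) = 1.213682
x_4 = g(1.213682) = 1.213350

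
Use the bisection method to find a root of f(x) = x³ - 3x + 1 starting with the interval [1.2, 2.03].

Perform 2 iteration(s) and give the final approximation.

f(x) = x³ - 3x + 1
Initial interval: [1.2, 2.03]

Iteration 1:
  c_1 = (1.200000 + 2.030000)/2 = 1.615000
  f(c_1) = f(1.615000) = 0.367283
  f(a) × f(c) < 0, new interval: [1.200000, 1.615000]
Iteration 2:
  c_2 = (1.200000 + 1.615000)/2 = 1.407500
  f(c_2) = f(1.407500) = -0.434163
  f(a) × f(c) ≥ 0, new interval: [1.407500, 1.615000]

After 2 iteration(s), the approximation is c_2 = 1.407500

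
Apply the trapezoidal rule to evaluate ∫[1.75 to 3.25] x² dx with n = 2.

f(x) = x²
a = 1.75, b = 3.25, n = 2
h = (b - a)/n = 0.750000

Trapezoidal rule: (h/2)[f(x₀) + 2f(x₁) + 2f(x₂) + ... + f(xₙ)]

x_0 = 1.7500, f(x_0) = 3.062500, coefficient = 1
x_1 = 2.5000, f(x_1) = 6.250000, coefficient = 2
x_2 = 3.2500, f(x_2) = 10.562500, coefficient = 1

I ≈ (0.750000/2) × 26.125000 = 9.796875
Exact value: 9.656250
Error: 0.140625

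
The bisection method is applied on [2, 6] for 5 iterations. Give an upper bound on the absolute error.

Bisection error bound: |error| ≤ (b-a)/2^n
|error| ≤ (6 - 2)/2^5 = 4/2^5
|error| ≤ 0.1250000000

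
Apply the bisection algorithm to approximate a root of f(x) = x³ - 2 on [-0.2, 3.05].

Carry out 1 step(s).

f(x) = x³ - 2
Initial interval: [-0.2, 3.05]

Iteration 1:
  c_1 = (-0.200000 + 3.050000)/2 = 1.425000
  f(c_1) = f(1.425000) = 0.893641
  f(a) × f(c) < 0, new interval: [-0.200000, 1.425000]

After 1 iteration(s), the approximation is c_1 = 1.425000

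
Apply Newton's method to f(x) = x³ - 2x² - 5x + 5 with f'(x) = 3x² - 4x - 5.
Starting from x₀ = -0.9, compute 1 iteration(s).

f(x) = x³ - 2x² - 5x + 5
f'(x) = 3x² - 4x - 5
x₀ = -0.9

Newton-Raphson formula: x_{n+1} = x_n - f(x_n)/f'(x_n)

Iteration 1:
  f(-0.900000) = 7.151000
  f'(-0.900000) = 1.030000
  x_1 = -0.900000 - 7.151000/1.030000 = -7.842718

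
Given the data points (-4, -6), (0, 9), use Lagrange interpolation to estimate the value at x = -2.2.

Lagrange interpolation formula:
P(x) = Σ yᵢ × Lᵢ(x)
where Lᵢ(x) = Π_{j≠i} (x - xⱼ)/(xᵢ - xⱼ)

L_0(-2.2) = (-2.2 - 0)/(-4 - 0) = 0.550000
L_1(-2.2) = (-2.2 - (-4))/(0 - (-4)) = 0.450000

P(-2.2) = (-6)×L_0(-2.2) + 9×L_1(-2.2)
P(-2.2) = 0.750000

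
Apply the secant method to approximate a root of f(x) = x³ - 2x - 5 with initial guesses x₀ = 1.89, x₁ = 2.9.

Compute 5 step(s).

f(x) = x³ - 2x - 5
x₀ = 1.89, x₁ = 2.9

Secant formula: x_{n+1} = x_n - f(x_n)(x_n - x_{n-1})/(f(x_n) - f(x_{n-1}))

Iteration 1:
  f(1.890000) = -2.028731
  f(2.900000) = 13.589000
  x_2 = 2.900000 - 13.589000×(2.900000 - 1.890000)/(13.589000 - (-2.028731))
       = 2.021198
Iteration 2:
  f(2.900000) = 13.589000
  f(2.021198) = -0.785312
  x_3 = 2.021198 - (-0.785312)×(2.021198 - 2.900000)/(-0.785312 - 13.589000)
       = 2.069210
Iteration 3:
  f(2.021198) = -0.785312
  f(2.069210) = -0.278830
  x_4 = 2.069210 - (-0.278830)×(2.069210 - 2.021198)/(-0.278830 - (-0.785312))
       = 2.095641
Iteration 4:
  f(2.069210) = -0.278830
  f(2.095641) = 0.012172
  x_5 = 2.095641 - 0.012172×(2.095641 - 2.069210)/(0.012172 - (-0.278830))
       = 2.094536
Iteration 5:
  f(2.095641) = 0.012172
  f(2.094536) = -0.000175
  x_6 = 2.094536 - (-0.000175)×(2.094536 - 2.095641)/(-0.000175 - 0.012172)
       = 2.094551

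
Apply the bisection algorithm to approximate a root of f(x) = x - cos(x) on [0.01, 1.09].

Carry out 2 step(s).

f(x) = x - cos(x)
Initial interval: [0.01, 1.09]

Iteration 1:
  c_1 = (0.010000 + 1.090000)/2 = 0.550000
  f(c_1) = f(0.550000) = -0.302525
  f(a) × f(c) ≥ 0, new interval: [0.550000, 1.090000]
Iteration 2:
  c_2 = (0.550000 + 1.090000)/2 = 0.820000
  f(c_2) = f(0.820000) = 0.137779
  f(a) × f(c) < 0, new interval: [0.550000, 0.820000]

After 2 iteration(s), the approximation is c_2 = 0.820000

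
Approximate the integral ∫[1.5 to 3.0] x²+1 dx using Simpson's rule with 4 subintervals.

f(x) = x²+1
a = 1.5, b = 3.0, n = 4
h = (b - a)/n = 0.375000

Simpson's rule: (h/3)[f(x₀) + 4f(x₁) + 2f(x₂) + ... + f(xₙ)]

x_0 = 1.5000, f(x_0) = 3.250000, coefficient = 1
x_1 = 1.8750, f(x_1) = 4.515625, coefficient = 4
x_2 = 2.2500, f(x_2) = 6.062500, coefficient = 2
x_3 = 2.6250, f(x_3) = 7.890625, coefficient = 4
x_4 = 3.0000, f(x_4) = 10.000000, coefficient = 1

I ≈ (0.375000/3) × 75.000000 = 9.375000
Exact value: 9.375000
Error: 0.000000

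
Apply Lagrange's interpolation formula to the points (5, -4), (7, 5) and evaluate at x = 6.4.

Lagrange interpolation formula:
P(x) = Σ yᵢ × Lᵢ(x)
where Lᵢ(x) = Π_{j≠i} (x - xⱼ)/(xᵢ - xⱼ)

L_0(6.4) = (6.4 - 7)/(5 - 7) = 0.300000
L_1(6.4) = (6.4 - 5)/(7 - 5) = 0.700000

P(6.4) = (-4)×L_0(6.4) + 5×L_1(6.4)
P(6.4) = 2.300000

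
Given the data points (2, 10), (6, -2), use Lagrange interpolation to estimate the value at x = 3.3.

Lagrange interpolation formula:
P(x) = Σ yᵢ × Lᵢ(x)
where Lᵢ(x) = Π_{j≠i} (x - xⱼ)/(xᵢ - xⱼ)

L_0(3.3) = (3.3 - 6)/(2 - 6) = 0.675000
L_1(3.3) = (3.3 - 2)/(6 - 2) = 0.325000

P(3.3) = 10×L_0(3.3) + (-2)×L_1(3.3)
P(3.3) = 6.100000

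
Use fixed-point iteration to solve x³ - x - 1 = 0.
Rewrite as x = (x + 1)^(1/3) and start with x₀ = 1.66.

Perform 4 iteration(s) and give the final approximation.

Equation: x³ - x - 1 = 0
Fixed-point form: x = (x + 1)^(1/3)
x₀ = 1.66

x_1 = g(1.660000) = 1.385566
x_2 = g(1.385566) = 1.336176
x_3 = g(1.336176) = 1.326891
x_4 = g(1.326891) = 1.325131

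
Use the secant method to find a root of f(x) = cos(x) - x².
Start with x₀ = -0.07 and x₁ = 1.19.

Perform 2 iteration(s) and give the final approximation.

f(x) = cos(x) - x²
x₀ = -0.07, x₁ = 1.19

Secant formula: x_{n+1} = x_n - f(x_n)(x_n - x_{n-1})/(f(x_n) - f(x_{n-1}))

Iteration 1:
  f(-0.070000) = 0.992651
  f(1.190000) = -1.044440
  x_2 = 1.190000 - (-1.044440)×(1.190000 - (-0.070000))/(-1.044440 - 0.992651)
       = 0.543983
Iteration 2:
  f(1.190000) = -1.044440
  f(0.543983) = 0.559736
  x_3 = 0.543983 - 0.559736×(0.543983 - 1.190000)/(0.559736 - (-1.044440))
       = 0.769394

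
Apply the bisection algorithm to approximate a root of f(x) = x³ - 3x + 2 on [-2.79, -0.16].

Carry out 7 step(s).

f(x) = x³ - 3x + 2
Initial interval: [-2.79, -0.16]

Iteration 1:
  c_1 = (-2.790000 + (-0.160000))/2 = -1.475000
  f(c_1) = f(-1.475000) = 3.215953
  f(a) × f(c) < 0, new interval: [-2.790000, -1.475000]
Iteration 2:
  c_2 = (-2.790000 + (-1.475000))/2 = -2.132500
  f(c_2) = f(-2.132500) = -1.300164
  f(a) × f(c) ≥ 0, new interval: [-2.132500, -1.475000]
Iteration 3:
  c_3 = (-2.132500 + (-1.475000))/2 = -1.803750
  f(c_3) = f(-1.803750) = 1.542724
  f(a) × f(c) < 0, new interval: [-2.132500, -1.803750]
Iteration 4:
  c_4 = (-2.132500 + (-1.803750))/2 = -1.968125
  f(c_4) = f(-1.968125) = 0.280811
  f(a) × f(c) < 0, new interval: [-2.132500, -1.968125]
Iteration 5:
  c_5 = (-2.132500 + (-1.968125))/2 = -2.050313
  f(c_5) = f(-2.050313) = -0.468128
  f(a) × f(c) ≥ 0, new interval: [-2.050313, -1.968125]
Iteration 6:
  c_6 = (-2.050313 + (-1.968125))/2 = -2.009219
  f(c_6) = f(-2.009219) = -0.083479
  f(a) × f(c) ≥ 0, new interval: [-2.009219, -1.968125]
Iteration 7:
  c_7 = (-2.009219 + (-1.968125))/2 = -1.988672
  f(c_7) = f(-1.988672) = 0.101185
  f(a) × f(c) < 0, new interval: [-2.009219, -1.988672]

After 7 iteration(s), the approximation is c_7 = -1.988672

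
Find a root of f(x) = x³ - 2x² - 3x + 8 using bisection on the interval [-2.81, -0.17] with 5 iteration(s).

f(x) = x³ - 2x² - 3x + 8
Initial interval: [-2.81, -0.17]

Iteration 1:
  c_1 = (-2.810000 + (-0.170000))/2 = -1.490000
  f(c_1) = f(-1.490000) = 4.721851
  f(a) × f(c) < 0, new interval: [-2.810000, -1.490000]
Iteration 2:
  c_2 = (-2.810000 + (-1.490000))/2 = -2.150000
  f(c_2) = f(-2.150000) = -4.733375
  f(a) × f(c) ≥ 0, new interval: [-2.150000, -1.490000]
Iteration 3:
  c_3 = (-2.150000 + (-1.490000))/2 = -1.820000
  f(c_3) = f(-1.820000) = 0.806632
  f(a) × f(c) < 0, new interval: [-2.150000, -1.820000]
Iteration 4:
  c_4 = (-2.150000 + (-1.820000))/2 = -1.985000
  f(c_4) = f(-1.985000) = -1.746797
  f(a) × f(c) ≥ 0, new interval: [-1.985000, -1.820000]
Iteration 5:
  c_5 = (-1.985000 + (-1.820000))/2 = -1.902500
  f(c_5) = f(-1.902500) = -0.417623
  f(a) × f(c) ≥ 0, new interval: [-1.902500, -1.820000]

After 5 iteration(s), the approximation is c_5 = -1.902500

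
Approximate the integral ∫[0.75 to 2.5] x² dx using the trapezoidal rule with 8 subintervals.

f(x) = x²
a = 0.75, b = 2.5, n = 8
h = (b - a)/n = 0.218750

Trapezoidal rule: (h/2)[f(x₀) + 2f(x₁) + 2f(x₂) + ... + f(xₙ)]

x_0 = 0.7500, f(x_0) = 0.562500, coefficient = 1
x_1 = 0.9688, f(x_1) = 0.938477, coefficient = 2
x_2 = 1.1875, f(x_2) = 1.410156, coefficient = 2
x_3 = 1.4062, f(x_3) = 1.977539, coefficient = 2
x_4 = 1.6250, f(x_4) = 2.640625, coefficient = 2
x_5 = 1.8438, f(x_5) = 3.399414, coefficient = 2
x_6 = 2.0625, f(x_6) = 4.253906, coefficient = 2
x_7 = 2.2812, f(x_7) = 5.204102, coefficient = 2
x_8 = 2.5000, f(x_8) = 6.250000, coefficient = 1

I ≈ (0.218750/2) × 46.460938 = 5.081665
Exact value: 5.067708
Error: 0.013957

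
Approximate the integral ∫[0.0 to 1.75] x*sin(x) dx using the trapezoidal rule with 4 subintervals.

f(x) = x*sin(x)
a = 0.0, b = 1.75, n = 4
h = (b - a)/n = 0.437500

Trapezoidal rule: (h/2)[f(x₀) + 2f(x₁) + 2f(x₂) + ... + f(xₙ)]

x_0 = 0.0000, f(x_0) = 0.000000, coefficient = 1
x_1 = 0.4375, f(x_1) = 0.185358, coefficient = 2
x_2 = 0.8750, f(x_2) = 0.671601, coefficient = 2
x_3 = 1.3125, f(x_3) = 1.268960, coefficient = 2
x_4 = 1.7500, f(x_4) = 1.721975, coefficient = 1

I ≈ (0.437500/2) × 5.973813 = 1.306772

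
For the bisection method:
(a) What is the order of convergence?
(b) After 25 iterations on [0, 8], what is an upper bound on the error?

(a) Bisection has linear (order 1) convergence; the error is halved each step.

(b) Error bound = (b-a)/2^n = (8 - 0)/2^{25}
    = 8/2^{25}

(a) 1 (linear); (b) error ≤ 2.38e-07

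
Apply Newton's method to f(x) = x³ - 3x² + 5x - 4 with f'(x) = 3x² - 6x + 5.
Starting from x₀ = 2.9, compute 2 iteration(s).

f(x) = x³ - 3x² + 5x - 4
f'(x) = 3x² - 6x + 5
x₀ = 2.9

Newton-Raphson formula: x_{n+1} = x_n - f(x_n)/f'(x_n)

Iteration 1:
  f(2.900000) = 9.659000
  f'(2.900000) = 12.830000
  x_1 = 2.900000 - 9.659000/12.830000 = 2.147155
Iteration 2:
  f(2.147155) = 2.803926
  f'(2.147155) = 5.947895
  x_2 = 2.147155 - 2.803926/5.947895 = 1.675740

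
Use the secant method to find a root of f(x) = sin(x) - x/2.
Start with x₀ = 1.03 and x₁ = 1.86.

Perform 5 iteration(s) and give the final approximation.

f(x) = sin(x) - x/2
x₀ = 1.03, x₁ = 1.86

Secant formula: x_{n+1} = x_n - f(x_n)(x_n - x_{n-1})/(f(x_n) - f(x_{n-1}))

Iteration 1:
  f(1.030000) = 0.342299
  f(1.860000) = 0.028471
  x_2 = 1.860000 - 0.028471×(1.860000 - 1.030000)/(0.028471 - 0.342299)
       = 1.935300
Iteration 2:
  f(1.860000) = 0.028471
  f(1.935300) = -0.033349
  x_3 = 1.935300 - (-0.033349)×(1.935300 - 1.860000)/(-0.033349 - 0.028471)
       = 1.894679
Iteration 3:
  f(1.935300) = -0.033349
  f(1.894679) = 0.000667
  x_4 = 1.894679 - 0.000667×(1.894679 - 1.935300)/(0.000667 - (-0.033349))
       = 1.895476
Iteration 4:
  f(1.894679) = 0.000667
  f(1.895476) = 0.000015
  x_5 = 1.895476 - 0.000015×(1.895476 - 1.894679)/(0.000015 - 0.000667)
       = 1.895494
Iteration 5:
  f(1.895476) = 0.000015
  f(1.895494) = 0.000000
  x_6 = 1.895494 - 0.000000×(1.895494 - 1.895476)/(0.000000 - 0.000015)
       = 1.895494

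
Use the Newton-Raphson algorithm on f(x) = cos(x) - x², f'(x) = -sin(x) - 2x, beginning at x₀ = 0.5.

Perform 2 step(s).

f(x) = cos(x) - x²
f'(x) = -sin(x) - 2x
x₀ = 0.5

Newton-Raphson formula: x_{n+1} = x_n - f(x_n)/f'(x_n)

Iteration 1:
  f(0.500000) = 0.627583
  f'(0.500000) = -1.479426
  x_1 = 0.500000 - 0.627583/(-1.479426) = 0.924207
Iteration 2:
  f(0.924207) = -0.251691
  f'(0.924207) = -2.646557
  x_2 = 0.924207 - (-0.251691)/(-2.646557) = 0.829106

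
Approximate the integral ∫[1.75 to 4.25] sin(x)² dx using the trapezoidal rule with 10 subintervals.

f(x) = sin(x)²
a = 1.75, b = 4.25, n = 10
h = (b - a)/n = 0.250000

Trapezoidal rule: (h/2)[f(x₀) + 2f(x₁) + 2f(x₂) + ... + f(xₙ)]

x_0 = 1.7500, f(x_0) = 0.968228, coefficient = 1
x_1 = 2.0000, f(x_1) = 0.826822, coefficient = 2
x_2 = 2.2500, f(x_2) = 0.605398, coefficient = 2
x_3 = 2.5000, f(x_3) = 0.358169, coefficient = 2
x_4 = 2.7500, f(x_4) = 0.145665, coefficient = 2
x_5 = 3.0000, f(x_5) = 0.019915, coefficient = 2
x_6 = 3.2500, f(x_6) = 0.011706, coefficient = 2
x_7 = 3.5000, f(x_7) = 0.123049, coefficient = 2
x_8 = 3.7500, f(x_8) = 0.326682, coefficient = 2
x_9 = 4.0000, f(x_9) = 0.572750, coefficient = 2
x_10 = 4.2500, f(x_10) = 0.801006, coefficient = 1

I ≈ (0.250000/2) × 7.749546 = 0.968693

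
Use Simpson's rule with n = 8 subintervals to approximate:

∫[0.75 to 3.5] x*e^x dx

f(x) = x*e^x
a = 0.75, b = 3.5, n = 8
h = (b - a)/n = 0.343750

Simpson's rule: (h/3)[f(x₀) + 4f(x₁) + 2f(x₂) + ... + f(xₙ)]

x_0 = 0.7500, f(x_0) = 1.587750, coefficient = 1
x_1 = 1.0938, f(x_1) = 3.265334, coefficient = 4
x_2 = 1.4375, f(x_2) = 6.052101, coefficient = 2
x_3 = 1.7812, f(x_3) = 10.575768, coefficient = 4
x_4 = 2.1250, f(x_4) = 17.792407, coefficient = 2
x_5 = 2.4688, f(x_5) = 29.150205, coefficient = 4
x_6 = 2.8125, f(x_6) = 46.832330, coefficient = 2
x_7 = 3.1562, f(x_7) = 74.116236, coefficient = 4
x_8 = 3.5000, f(x_8) = 115.904082, coefficient = 1

I ≈ (0.343750/3) × 727.275681 = 83.333672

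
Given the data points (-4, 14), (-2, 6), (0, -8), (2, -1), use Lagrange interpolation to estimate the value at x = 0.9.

Lagrange interpolation formula:
P(x) = Σ yᵢ × Lᵢ(x)
where Lᵢ(x) = Π_{j≠i} (x - xⱼ)/(xᵢ - xⱼ)

L_0(0.9) = (0.9 - (-2))/(-4 - (-2)) × (0.9 - 0)/(-4 - 0) × (0.9 - 2)/(-4 - 2) = 0.059813
L_1(0.9) = (0.9 - (-4))/(-2 - (-4)) × (0.9 - 0)/(-2 - 0) × (0.9 - 2)/(-2 - 2) = -0.303188
L_2(0.9) = (0.9 - (-4))/(0 - (-4)) × (0.9 - (-2))/(0 - (-2)) × (0.9 - 2)/(0 - 2) = 0.976938
L_3(0.9) = (0.9 - (-4))/(2 - (-4)) × (0.9 - (-2))/(2 - (-2)) × (0.9 - 0)/(2 - 0) = 0.266438

P(0.9) = 14×L_0(0.9) + 6×L_1(0.9) + (-8)×L_2(0.9) + (-1)×L_3(0.9)
P(0.9) = -9.063688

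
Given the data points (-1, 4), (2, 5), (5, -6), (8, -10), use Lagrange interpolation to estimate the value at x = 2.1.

Lagrange interpolation formula:
P(x) = Σ yᵢ × Lᵢ(x)
where Lᵢ(x) = Π_{j≠i} (x - xⱼ)/(xᵢ - xⱼ)

L_0(2.1) = (2.1 - 2)/(-1 - 2) × (2.1 - 5)/(-1 - 5) × (2.1 - 8)/(-1 - 8) = -0.010562
L_1(2.1) = (2.1 - (-1))/(2 - (-1)) × (2.1 - 5)/(2 - 5) × (2.1 - 8)/(2 - 8) = 0.982241
L_2(2.1) = (2.1 - (-1))/(5 - (-1)) × (2.1 - 2)/(5 - 2) × (2.1 - 8)/(5 - 8) = 0.033870
L_3(2.1) = (2.1 - (-1))/(8 - (-1)) × (2.1 - 2)/(8 - 2) × (2.1 - 5)/(8 - 5) = -0.005549

P(2.1) = 4×L_0(2.1) + 5×L_1(2.1) + (-6)×L_2(2.1) + (-10)×L_3(2.1)
P(2.1) = 4.721228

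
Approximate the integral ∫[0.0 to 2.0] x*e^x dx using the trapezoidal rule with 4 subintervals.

f(x) = x*e^x
a = 0.0, b = 2.0, n = 4
h = (b - a)/n = 0.500000

Trapezoidal rule: (h/2)[f(x₀) + 2f(x₁) + 2f(x₂) + ... + f(xₙ)]

x_0 = 0.0000, f(x_0) = 0.000000, coefficient = 1
x_1 = 0.5000, f(x_1) = 0.824361, coefficient = 2
x_2 = 1.0000, f(x_2) = 2.718282, coefficient = 2
x_3 = 1.5000, f(x_3) = 6.722534, coefficient = 2
x_4 = 2.0000, f(x_4) = 14.778112, coefficient = 1

I ≈ (0.500000/2) × 35.308464 = 8.827116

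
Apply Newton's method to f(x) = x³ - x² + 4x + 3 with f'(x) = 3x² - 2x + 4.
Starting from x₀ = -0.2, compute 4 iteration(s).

f(x) = x³ - x² + 4x + 3
f'(x) = 3x² - 2x + 4
x₀ = -0.2

Newton-Raphson formula: x_{n+1} = x_n - f(x_n)/f'(x_n)

Iteration 1:
  f(-0.200000) = 2.152000
  f'(-0.200000) = 4.520000
  x_1 = -0.200000 - 2.152000/4.520000 = -0.676106
Iteration 2:
  f(-0.676106) = -0.470606
  f'(-0.676106) = 6.723571
  x_2 = -0.676106 - (-0.470606)/6.723571 = -0.606113
Iteration 3:
  f(-0.606113) = -0.014493
  f'(-0.606113) = 6.314344
  x_3 = -0.606113 - (-0.014493)/6.314344 = -0.603818
Iteration 4:
  f(-0.603818) = -0.000015
  f'(-0.603818) = 6.301422
  x_4 = -0.603818 - (-0.000015)/6.301422 = -0.603815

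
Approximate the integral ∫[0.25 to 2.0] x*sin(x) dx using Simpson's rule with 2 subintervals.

f(x) = x*sin(x)
a = 0.25, b = 2.0, n = 2
h = (b - a)/n = 0.875000

Simpson's rule: (h/3)[f(x₀) + 4f(x₁) + 2f(x₂) + ... + f(xₙ)]

x_0 = 0.2500, f(x_0) = 0.061851, coefficient = 1
x_1 = 1.1250, f(x_1) = 1.015051, coefficient = 4
x_2 = 2.0000, f(x_2) = 1.818595, coefficient = 1

I ≈ (0.875000/3) × 5.940650 = 1.732690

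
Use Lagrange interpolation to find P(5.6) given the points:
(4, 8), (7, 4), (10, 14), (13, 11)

Lagrange interpolation formula:
P(x) = Σ yᵢ × Lᵢ(x)
where Lᵢ(x) = Π_{j≠i} (x - xⱼ)/(xᵢ - xⱼ)

L_0(5.6) = (5.6 - 7)/(4 - 7) × (5.6 - 10)/(4 - 10) × (5.6 - 13)/(4 - 13) = 0.281383
L_1(5.6) = (5.6 - 4)/(7 - 4) × (5.6 - 10)/(7 - 10) × (5.6 - 13)/(7 - 13) = 0.964741
L_2(5.6) = (5.6 - 4)/(10 - 4) × (5.6 - 7)/(10 - 7) × (5.6 - 13)/(10 - 13) = -0.306963
L_3(5.6) = (5.6 - 4)/(13 - 4) × (5.6 - 7)/(13 - 7) × (5.6 - 10)/(13 - 10) = 0.060840

P(5.6) = 8×L_0(5.6) + 4×L_1(5.6) + 14×L_2(5.6) + 11×L_3(5.6)
P(5.6) = 2.481778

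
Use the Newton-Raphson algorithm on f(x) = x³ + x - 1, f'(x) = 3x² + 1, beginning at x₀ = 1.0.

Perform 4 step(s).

f(x) = x³ + x - 1
f'(x) = 3x² + 1
x₀ = 1.0

Newton-Raphson formula: x_{n+1} = x_n - f(x_n)/f'(x_n)

Iteration 1:
  f(1.000000) = 1.000000
  f'(1.000000) = 4.000000
  x_1 = 1.000000 - 1.000000/4.000000 = 0.750000
Iteration 2:
  f(0.750000) = 0.171875
  f'(0.750000) = 2.687500
  x_2 = 0.750000 - 0.171875/2.687500 = 0.686047
Iteration 3:
  f(0.686047) = 0.008941
  f'(0.686047) = 2.411979
  x_3 = 0.686047 - 0.008941/2.411979 = 0.682340
Iteration 4:
  f(0.682340) = 0.000028
  f'(0.682340) = 2.396762
  x_4 = 0.682340 - 0.000028/2.396762 = 0.682328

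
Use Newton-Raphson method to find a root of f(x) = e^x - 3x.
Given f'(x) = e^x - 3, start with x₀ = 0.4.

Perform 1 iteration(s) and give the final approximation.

f(x) = e^x - 3x
f'(x) = e^x - 3
x₀ = 0.4

Newton-Raphson formula: x_{n+1} = x_n - f(x_n)/f'(x_n)

Iteration 1:
  f(0.400000) = 0.291825
  f'(0.400000) = -1.508175
  x_1 = 0.400000 - 0.291825/(-1.508175) = 0.593495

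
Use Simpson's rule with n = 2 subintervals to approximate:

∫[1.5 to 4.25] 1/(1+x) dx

f(x) = 1/(1+x)
a = 1.5, b = 4.25, n = 2
h = (b - a)/n = 1.375000

Simpson's rule: (h/3)[f(x₀) + 4f(x₁) + 2f(x₂) + ... + f(xₙ)]

x_0 = 1.5000, f(x_0) = 0.400000, coefficient = 1
x_1 = 2.8750, f(x_1) = 0.258065, coefficient = 4
x_2 = 4.2500, f(x_2) = 0.190476, coefficient = 1

I ≈ (1.375000/3) × 1.622734 = 0.743753
Exact value: 0.741937
Error: 0.001816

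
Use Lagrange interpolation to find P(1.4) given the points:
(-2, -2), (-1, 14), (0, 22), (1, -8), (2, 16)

Lagrange interpolation formula:
P(x) = Σ yᵢ × Lᵢ(x)
where Lᵢ(x) = Π_{j≠i} (x - xⱼ)/(xᵢ - xⱼ)

L_0(1.4) = (1.4 - (-1))/(-2 - (-1)) × (1.4 - 0)/(-2 - 0) × (1.4 - 1)/(-2 - 1) × (1.4 - 2)/(-2 - 2) = -0.033600
L_1(1.4) = (1.4 - (-2))/(-1 - (-2)) × (1.4 - 0)/(-1 - 0) × (1.4 - 1)/(-1 - 1) × (1.4 - 2)/(-1 - 2) = 0.190400
L_2(1.4) = (1.4 - (-2))/(0 - (-2)) × (1.4 - (-1))/(0 - (-1)) × (1.4 - 1)/(0 - 1) × (1.4 - 2)/(0 - 2) = -0.489600
L_3(1.4) = (1.4 - (-2))/(1 - (-2)) × (1.4 - (-1))/(1 - (-1)) × (1.4 - 0)/(1 - 0) × (1.4 - 2)/(1 - 2) = 1.142400
L_4(1.4) = (1.4 - (-2))/(2 - (-2)) × (1.4 - (-1))/(2 - (-1)) × (1.4 - 0)/(2 - 0) × (1.4 - 1)/(2 - 1) = 0.190400

P(1.4) = (-2)×L_0(1.4) + 14×L_1(1.4) + 22×L_2(1.4) + (-8)×L_3(1.4) + 16×L_4(1.4)
P(1.4) = -14.131200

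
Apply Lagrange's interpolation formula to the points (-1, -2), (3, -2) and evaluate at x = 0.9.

Lagrange interpolation formula:
P(x) = Σ yᵢ × Lᵢ(x)
where Lᵢ(x) = Π_{j≠i} (x - xⱼ)/(xᵢ - xⱼ)

L_0(0.9) = (0.9 - 3)/(-1 - 3) = 0.525000
L_1(0.9) = (0.9 - (-1))/(3 - (-1)) = 0.475000

P(0.9) = (-2)×L_0(0.9) + (-2)×L_1(0.9)
P(0.9) = -2.000000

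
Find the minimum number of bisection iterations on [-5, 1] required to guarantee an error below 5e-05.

We need (b-a)/2^n ≤ 5e-05
(1 - (-5))/2^n ≤ 5e-05
6/2^n ≤ 5e-05
2^n ≥ 120000
n ≥ log₂(120000) = 16.87
n ≥ 17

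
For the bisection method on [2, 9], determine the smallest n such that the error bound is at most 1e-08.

We need (b-a)/2^n ≤ 1e-08
(9 - 2)/2^n ≤ 1e-08
7/2^n ≤ 1e-08
2^n ≥ 700000000
n ≥ log₂(700000000) = 29.38
n ≥ 30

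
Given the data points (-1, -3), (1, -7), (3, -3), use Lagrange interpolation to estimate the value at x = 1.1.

Lagrange interpolation formula:
P(x) = Σ yᵢ × Lᵢ(x)
where Lᵢ(x) = Π_{j≠i} (x - xⱼ)/(xᵢ - xⱼ)

L_0(1.1) = (1.1 - 1)/(-1 - 1) × (1.1 - 3)/(-1 - 3) = -0.023750
L_1(1.1) = (1.1 - (-1))/(1 - (-1)) × (1.1 - 3)/(1 - 3) = 0.997500
L_2(1.1) = (1.1 - (-1))/(3 - (-1)) × (1.1 - 1)/(3 - 1) = 0.026250

P(1.1) = (-3)×L_0(1.1) + (-7)×L_1(1.1) + (-3)×L_2(1.1)
P(1.1) = -6.990000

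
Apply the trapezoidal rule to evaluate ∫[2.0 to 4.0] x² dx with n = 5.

f(x) = x²
a = 2.0, b = 4.0, n = 5
h = (b - a)/n = 0.400000

Trapezoidal rule: (h/2)[f(x₀) + 2f(x₁) + 2f(x₂) + ... + f(xₙ)]

x_0 = 2.0000, f(x_0) = 4.000000, coefficient = 1
x_1 = 2.4000, f(x_1) = 5.760000, coefficient = 2
x_2 = 2.8000, f(x_2) = 7.840000, coefficient = 2
x_3 = 3.2000, f(x_3) = 10.240000, coefficient = 2
x_4 = 3.6000, f(x_4) = 12.960000, coefficient = 2
x_5 = 4.0000, f(x_5) = 16.000000, coefficient = 1

I ≈ (0.400000/2) × 93.600000 = 18.720000
Exact value: 18.666667
Error: 0.053333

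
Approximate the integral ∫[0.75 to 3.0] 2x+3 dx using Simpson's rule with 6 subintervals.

f(x) = 2x+3
a = 0.75, b = 3.0, n = 6
h = (b - a)/n = 0.375000

Simpson's rule: (h/3)[f(x₀) + 4f(x₁) + 2f(x₂) + ... + f(xₙ)]

x_0 = 0.7500, f(x_0) = 4.500000, coefficient = 1
x_1 = 1.1250, f(x_1) = 5.250000, coefficient = 4
x_2 = 1.5000, f(x_2) = 6.000000, coefficient = 2
x_3 = 1.8750, f(x_3) = 6.750000, coefficient = 4
x_4 = 2.2500, f(x_4) = 7.500000, coefficient = 2
x_5 = 2.6250, f(x_5) = 8.250000, coefficient = 4
x_6 = 3.0000, f(x_6) = 9.000000, coefficient = 1

I ≈ (0.375000/3) × 121.500000 = 15.187500
Exact value: 15.187500
Error: 0.000000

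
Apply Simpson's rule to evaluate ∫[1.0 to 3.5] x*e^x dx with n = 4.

f(x) = x*e^x
a = 1.0, b = 3.5, n = 4
h = (b - a)/n = 0.625000

Simpson's rule: (h/3)[f(x₀) + 4f(x₁) + 2f(x₂) + ... + f(xₙ)]

x_0 = 1.0000, f(x_0) = 2.718282, coefficient = 1
x_1 = 1.6250, f(x_1) = 8.252431, coefficient = 4
x_2 = 2.2500, f(x_2) = 21.347406, coefficient = 2
x_3 = 2.8750, f(x_3) = 50.960594, coefficient = 4
x_4 = 3.5000, f(x_4) = 115.904082, coefficient = 1

I ≈ (0.625000/3) × 398.169276 = 82.951933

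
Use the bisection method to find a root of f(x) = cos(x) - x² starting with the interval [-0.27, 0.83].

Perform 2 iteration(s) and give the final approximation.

f(x) = cos(x) - x²
Initial interval: [-0.27, 0.83]

Iteration 1:
  c_1 = (-0.270000 + 0.830000)/2 = 0.280000
  f(c_1) = f(0.280000) = 0.882655
  f(a) × f(c) ≥ 0, new interval: [0.280000, 0.830000]
Iteration 2:
  c_2 = (0.280000 + 0.830000)/2 = 0.555000
  f(c_2) = f(0.555000) = 0.541875
  f(a) × f(c) ≥ 0, new interval: [0.555000, 0.830000]

After 2 iteration(s), the approximation is c_2 = 0.555000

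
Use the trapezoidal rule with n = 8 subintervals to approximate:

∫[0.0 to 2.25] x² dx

f(x) = x²
a = 0.0, b = 2.25, n = 8
h = (b - a)/n = 0.281250

Trapezoidal rule: (h/2)[f(x₀) + 2f(x₁) + 2f(x₂) + ... + f(xₙ)]

x_0 = 0.0000, f(x_0) = 0.000000, coefficient = 1
x_1 = 0.2812, f(x_1) = 0.079102, coefficient = 2
x_2 = 0.5625, f(x_2) = 0.316406, coefficient = 2
x_3 = 0.8438, f(x_3) = 0.711914, coefficient = 2
x_4 = 1.1250, f(x_4) = 1.265625, coefficient = 2
x_5 = 1.4062, f(x_5) = 1.977539, coefficient = 2
x_6 = 1.6875, f(x_6) = 2.847656, coefficient = 2
x_7 = 1.9688, f(x_7) = 3.875977, coefficient = 2
x_8 = 2.2500, f(x_8) = 5.062500, coefficient = 1

I ≈ (0.281250/2) × 27.210938 = 3.826538
Exact value: 3.796875
Error: 0.029663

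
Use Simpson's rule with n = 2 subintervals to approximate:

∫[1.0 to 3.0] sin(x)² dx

f(x) = sin(x)²
a = 1.0, b = 3.0, n = 2
h = (b - a)/n = 1.000000

Simpson's rule: (h/3)[f(x₀) + 4f(x₁) + 2f(x₂) + ... + f(xₙ)]

x_0 = 1.0000, f(x_0) = 0.708073, coefficient = 1
x_1 = 2.0000, f(x_1) = 0.826822, coefficient = 4
x_2 = 3.0000, f(x_2) = 0.019915, coefficient = 1

I ≈ (1.000000/3) × 4.035276 = 1.345092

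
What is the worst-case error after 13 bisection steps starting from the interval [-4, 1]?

Bisection error bound: |error| ≤ (b-a)/2^n
|error| ≤ (1 - (-4))/2^13 = 5/2^13
|error| ≤ 0.0006103516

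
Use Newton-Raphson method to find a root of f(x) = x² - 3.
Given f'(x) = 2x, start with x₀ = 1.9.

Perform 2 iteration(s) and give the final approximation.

f(x) = x² - 3
f'(x) = 2x
x₀ = 1.9

Newton-Raphson formula: x_{n+1} = x_n - f(x_n)/f'(x_n)

Iteration 1:
  f(1.900000) = 0.610000
  f'(1.900000) = 3.800000
  x_1 = 1.900000 - 0.610000/3.800000 = 1.739474
Iteration 2:
  f(1.739474) = 0.025769
  f'(1.739474) = 3.478947
  x_2 = 1.739474 - 0.025769/3.478947 = 1.732067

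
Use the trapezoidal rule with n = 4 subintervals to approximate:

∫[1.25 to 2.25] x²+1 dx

f(x) = x²+1
a = 1.25, b = 2.25, n = 4
h = (b - a)/n = 0.250000

Trapezoidal rule: (h/2)[f(x₀) + 2f(x₁) + 2f(x₂) + ... + f(xₙ)]

x_0 = 1.2500, f(x_0) = 2.562500, coefficient = 1
x_1 = 1.5000, f(x_1) = 3.250000, coefficient = 2
x_2 = 1.7500, f(x_2) = 4.062500, coefficient = 2
x_3 = 2.0000, f(x_3) = 5.000000, coefficient = 2
x_4 = 2.2500, f(x_4) = 6.062500, coefficient = 1

I ≈ (0.250000/2) × 33.250000 = 4.156250
Exact value: 4.145833
Error: 0.010417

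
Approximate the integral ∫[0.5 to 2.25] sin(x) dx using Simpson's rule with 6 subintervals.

f(x) = sin(x)
a = 0.5, b = 2.25, n = 6
h = (b - a)/n = 0.291667

Simpson's rule: (h/3)[f(x₀) + 4f(x₁) + 2f(x₂) + ... + f(xₙ)]

x_0 = 0.5000, f(x_0) = 0.479426, coefficient = 1
x_1 = 0.7917, f(x_1) = 0.711525, coefficient = 4
x_2 = 1.0833, f(x_2) = 0.883524, coefficient = 2
x_3 = 1.3750, f(x_3) = 0.980893, coefficient = 4
x_4 = 1.6667, f(x_4) = 0.995408, coefficient = 2
x_5 = 1.9583, f(x_5) = 0.925843, coefficient = 4
x_6 = 2.2500, f(x_6) = 0.778073, coefficient = 1

I ≈ (0.291667/3) × 15.488407 = 1.505817
Exact value: 1.505756
Error: 0.000061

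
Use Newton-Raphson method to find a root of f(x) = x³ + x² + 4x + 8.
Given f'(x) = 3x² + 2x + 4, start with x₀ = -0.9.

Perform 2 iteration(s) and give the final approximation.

f(x) = x³ + x² + 4x + 8
f'(x) = 3x² + 2x + 4
x₀ = -0.9

Newton-Raphson formula: x_{n+1} = x_n - f(x_n)/f'(x_n)

Iteration 1:
  f(-0.900000) = 4.481000
  f'(-0.900000) = 4.630000
  x_1 = -0.900000 - 4.481000/4.630000 = -1.867819
Iteration 2:
  f(-1.867819) = -2.498873
  f'(-1.867819) = 10.730602
  x_2 = -1.867819 - (-2.498873)/10.730602 = -1.634945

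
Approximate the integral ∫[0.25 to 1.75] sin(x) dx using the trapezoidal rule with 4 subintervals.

f(x) = sin(x)
a = 0.25, b = 1.75, n = 4
h = (b - a)/n = 0.375000

Trapezoidal rule: (h/2)[f(x₀) + 2f(x₁) + 2f(x₂) + ... + f(xₙ)]

x_0 = 0.2500, f(x_0) = 0.247404, coefficient = 1
x_1 = 0.6250, f(x_1) = 0.585097, coefficient = 2
x_2 = 1.0000, f(x_2) = 0.841471, coefficient = 2
x_3 = 1.3750, f(x_3) = 0.980893, coefficient = 2
x_4 = 1.7500, f(x_4) = 0.983986, coefficient = 1

I ≈ (0.375000/2) × 6.046313 = 1.133684
Exact value: 1.147158
Error: 0.013475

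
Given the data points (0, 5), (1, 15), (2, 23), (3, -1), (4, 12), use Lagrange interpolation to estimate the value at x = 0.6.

Lagrange interpolation formula:
P(x) = Σ yᵢ × Lᵢ(x)
where Lᵢ(x) = Π_{j≠i} (x - xⱼ)/(xᵢ - xⱼ)

L_0(0.6) = (0.6 - 1)/(0 - 1) × (0.6 - 2)/(0 - 2) × (0.6 - 3)/(0 - 3) × (0.6 - 4)/(0 - 4) = 0.190400
L_1(0.6) = (0.6 - 0)/(1 - 0) × (0.6 - 2)/(1 - 2) × (0.6 - 3)/(1 - 3) × (0.6 - 4)/(1 - 4) = 1.142400
L_2(0.6) = (0.6 - 0)/(2 - 0) × (0.6 - 1)/(2 - 1) × (0.6 - 3)/(2 - 3) × (0.6 - 4)/(2 - 4) = -0.489600
L_3(0.6) = (0.6 - 0)/(3 - 0) × (0.6 - 1)/(3 - 1) × (0.6 - 2)/(3 - 2) × (0.6 - 4)/(3 - 4) = 0.190400
L_4(0.6) = (0.6 - 0)/(4 - 0) × (0.6 - 1)/(4 - 1) × (0.6 - 2)/(4 - 2) × (0.6 - 3)/(4 - 3) = -0.033600

P(0.6) = 5×L_0(0.6) + 15×L_1(0.6) + 23×L_2(0.6) + (-1)×L_3(0.6) + 12×L_4(0.6)
P(0.6) = 6.233600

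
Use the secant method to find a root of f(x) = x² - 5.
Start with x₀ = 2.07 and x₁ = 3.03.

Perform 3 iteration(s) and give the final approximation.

f(x) = x² - 5
x₀ = 2.07, x₁ = 3.03

Secant formula: x_{n+1} = x_n - f(x_n)(x_n - x_{n-1})/(f(x_n) - f(x_{n-1}))

Iteration 1:
  f(2.070000) = -0.715100
  f(3.030000) = 4.180900
  x_2 = 3.030000 - 4.180900×(3.030000 - 2.070000)/(4.180900 - (-0.715100))
       = 2.210216
Iteration 2:
  f(3.030000) = 4.180900
  f(2.210216) = -0.114947
  x_3 = 2.210216 - (-0.114947)×(2.210216 - 3.030000)/(-0.114947 - 4.180900)
       = 2.232151
Iteration 3:
  f(2.210216) = -0.114947
  f(2.232151) = -0.017501
  x_4 = 2.232151 - (-0.017501)×(2.232151 - 2.210216)/(-0.017501 - (-0.114947))
       = 2.236091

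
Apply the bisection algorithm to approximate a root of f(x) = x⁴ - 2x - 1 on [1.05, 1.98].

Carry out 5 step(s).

f(x) = x⁴ - 2x - 1
Initial interval: [1.05, 1.98]

Iteration 1:
  c_1 = (1.050000 + 1.980000)/2 = 1.515000
  f(c_1) = f(1.515000) = 1.238058
  f(a) × f(c) < 0, new interval: [1.050000, 1.515000]
Iteration 2:
  c_2 = (1.050000 + 1.515000)/2 = 1.282500
  f(c_2) = f(1.282500) = -0.859612
  f(a) × f(c) ≥ 0, new interval: [1.282500, 1.515000]
Iteration 3:
  c_3 = (1.282500 + 1.515000)/2 = 1.398750
  f(c_3) = f(1.398750) = 0.030398
  f(a) × f(c) < 0, new interval: [1.282500, 1.398750]
Iteration 4:
  c_4 = (1.282500 + 1.398750)/2 = 1.340625
  f(c_4) = f(1.340625) = -0.451051
  f(a) × f(c) ≥ 0, new interval: [1.340625, 1.398750]
Iteration 5:
  c_5 = (1.340625 + 1.398750)/2 = 1.369688
  f(c_5) = f(1.369688) = -0.219834
  f(a) × f(c) ≥ 0, new interval: [1.369688, 1.398750]

After 5 iteration(s), the approximation is c_5 = 1.369688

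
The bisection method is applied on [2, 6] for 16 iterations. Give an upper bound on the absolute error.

Bisection error bound: |error| ≤ (b-a)/2^n
|error| ≤ (6 - 2)/2^16 = 4/2^16
|error| ≤ 0.0000610352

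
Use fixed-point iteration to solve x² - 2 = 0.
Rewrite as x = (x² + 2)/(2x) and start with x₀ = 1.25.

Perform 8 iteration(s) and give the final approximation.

Equation: x² - 2 = 0
Fixed-point form: x = (x² + 2)/(2x)
x₀ = 1.25

x_1 = g(1.250000) = 1.425000
x_2 = g(1.425000) = 1.414254
x_3 = g(1.414254) = 1.414214
x_4 = g(1.414214) = 1.414214
x_5 = g(1.414214) = 1.414214
x_6 = g(1.414214) = 1.414214
x_7 = g(1.414214) = 1.414214
x_8 = g(1.414214) = 1.414214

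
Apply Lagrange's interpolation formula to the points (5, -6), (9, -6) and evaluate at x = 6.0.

Lagrange interpolation formula:
P(x) = Σ yᵢ × Lᵢ(x)
where Lᵢ(x) = Π_{j≠i} (x - xⱼ)/(xᵢ - xⱼ)

L_0(6.0) = (6.0 - 9)/(5 - 9) = 0.750000
L_1(6.0) = (6.0 - 5)/(9 - 5) = 0.250000

P(6.0) = (-6)×L_0(6.0) + (-6)×L_1(6.0)
P(6.0) = -6.000000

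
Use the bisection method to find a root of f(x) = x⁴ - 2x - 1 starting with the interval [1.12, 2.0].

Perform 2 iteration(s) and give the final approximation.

f(x) = x⁴ - 2x - 1
Initial interval: [1.12, 2.0]

Iteration 1:
  c_1 = (1.120000 + 2.000000)/2 = 1.560000
  f(c_1) = f(1.560000) = 1.802409
  f(a) × f(c) < 0, new interval: [1.120000, 1.560000]
Iteration 2:
  c_2 = (1.120000 + 1.560000)/2 = 1.340000
  f(c_2) = f(1.340000) = -0.455821
  f(a) × f(c) ≥ 0, new interval: [1.340000, 1.560000]

After 2 iteration(s), the approximation is c_2 = 1.340000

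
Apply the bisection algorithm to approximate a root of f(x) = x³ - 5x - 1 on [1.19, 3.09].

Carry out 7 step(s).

f(x) = x³ - 5x - 1
Initial interval: [1.19, 3.09]

Iteration 1:
  c_1 = (1.190000 + 3.090000)/2 = 2.140000
  f(c_1) = f(2.140000) = -1.899656
  f(a) × f(c) ≥ 0, new interval: [2.140000, 3.090000]
Iteration 2:
  c_2 = (2.140000 + 3.090000)/2 = 2.615000
  f(c_2) = f(2.615000) = 3.806958
  f(a) × f(c) < 0, new interval: [2.140000, 2.615000]
Iteration 3:
  c_3 = (2.140000 + 2.615000)/2 = 2.377500
  f(c_3) = f(2.377500) = 0.551334
  f(a) × f(c) < 0, new interval: [2.140000, 2.377500]
Iteration 4:
  c_4 = (2.140000 + 2.377500)/2 = 2.258750
  f(c_4) = f(2.258750) = -0.769717
  f(a) × f(c) ≥ 0, new interval: [2.258750, 2.377500]
Iteration 5:
  c_5 = (2.258750 + 2.377500)/2 = 2.318125
  f(c_5) = f(2.318125) = -0.133709
  f(a) × f(c) ≥ 0, new interval: [2.318125, 2.377500]
Iteration 6:
  c_6 = (2.318125 + 2.377500)/2 = 2.347812
  f(c_6) = f(2.347812) = 0.202605
  f(a) × f(c) < 0, new interval: [2.318125, 2.347812]
Iteration 7:
  c_7 = (2.318125 + 2.347812)/2 = 2.332969
  f(c_7) = f(2.332969) = 0.032906
  f(a) × f(c) < 0, new interval: [2.318125, 2.332969]

After 7 iteration(s), the approximation is c_7 = 2.332969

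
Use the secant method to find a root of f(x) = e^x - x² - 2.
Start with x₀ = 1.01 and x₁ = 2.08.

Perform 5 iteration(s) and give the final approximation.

f(x) = e^x - x² - 2
x₀ = 1.01, x₁ = 2.08

Secant formula: x_{n+1} = x_n - f(x_n)(x_n - x_{n-1})/(f(x_n) - f(x_{n-1}))

Iteration 1:
  f(1.010000) = -0.274499
  f(2.080000) = 1.678069
  x_2 = 2.080000 - 1.678069×(2.080000 - 1.010000)/(1.678069 - (-0.274499))
       = 1.160424
Iteration 2:
  f(2.080000) = 1.678069
  f(1.160424) = -0.155297
  x_3 = 1.160424 - (-0.155297)×(1.160424 - 2.080000)/(-0.155297 - 1.678069)
       = 1.238318
Iteration 3:
  f(1.160424) = -0.155297
  f(1.238318) = -0.083625
  x_4 = 1.238318 - (-0.083625)×(1.238318 - 1.160424)/(-0.083625 - (-0.155297))
       = 1.329203
Iteration 4:
  f(1.238318) = -0.083625
  f(1.329203) = 0.011250
  x_5 = 1.329203 - 0.011250×(1.329203 - 1.238318)/(0.011250 - (-0.083625))
       = 1.318426
Iteration 5:
  f(1.329203) = 0.011250
  f(1.318426) = -0.000713
  x_6 = 1.318426 - (-0.000713)×(1.318426 - 1.329203)/(-0.000713 - 0.011250)
       = 1.319068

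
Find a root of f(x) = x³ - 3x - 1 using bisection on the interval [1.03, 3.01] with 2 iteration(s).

f(x) = x³ - 3x - 1
Initial interval: [1.03, 3.01]

Iteration 1:
  c_1 = (1.030000 + 3.010000)/2 = 2.020000
  f(c_1) = f(2.020000) = 1.182408
  f(a) × f(c) < 0, new interval: [1.030000, 2.020000]
Iteration 2:
  c_2 = (1.030000 + 2.020000)/2 = 1.525000
  f(c_2) = f(1.525000) = -2.028422
  f(a) × f(c) ≥ 0, new interval: [1.525000, 2.020000]

After 2 iteration(s), the approximation is c_2 = 1.525000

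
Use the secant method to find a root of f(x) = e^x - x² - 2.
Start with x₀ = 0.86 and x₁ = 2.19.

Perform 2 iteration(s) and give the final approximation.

f(x) = e^x - x² - 2
x₀ = 0.86, x₁ = 2.19

Secant formula: x_{n+1} = x_n - f(x_n)(x_n - x_{n-1})/(f(x_n) - f(x_{n-1}))

Iteration 1:
  f(0.860000) = -0.376439
  f(2.190000) = 2.139113
  x_2 = 2.190000 - 2.139113×(2.190000 - 0.860000)/(2.139113 - (-0.376439))
       = 1.059028
Iteration 2:
  f(2.190000) = 2.139113
  f(1.059028) = -0.237974
  x_3 = 1.059028 - (-0.237974)×(1.059028 - 2.190000)/(-0.237974 - 2.139113)
       = 1.172251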